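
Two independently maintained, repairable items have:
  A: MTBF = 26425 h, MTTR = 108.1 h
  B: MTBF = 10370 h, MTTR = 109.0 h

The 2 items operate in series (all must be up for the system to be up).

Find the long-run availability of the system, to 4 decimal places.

0.9856

A(A) = MTBF/(MTBF+MTTR) = 26425/(26425+108.1) = 0.995926
A(B) = MTBF/(MTBF+MTTR) = 10370/(10370+109.0) = 0.989598
Series availability: 0.995926 × 0.989598 = 0.9856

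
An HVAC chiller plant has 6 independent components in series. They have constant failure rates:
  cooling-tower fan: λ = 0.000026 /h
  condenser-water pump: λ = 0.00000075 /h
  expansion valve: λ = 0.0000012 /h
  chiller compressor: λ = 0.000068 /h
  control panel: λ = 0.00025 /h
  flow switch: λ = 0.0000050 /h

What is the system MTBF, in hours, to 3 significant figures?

2850

Series of exponential components: λ_sys = Σ λ_i
λ_sys = 0.000026 + 0.00000075 + 0.0000012 + 0.000068 + 0.00025 + 0.0000050 = 3.5095e-04 /h
MTBF = 1 / λ_sys = 2850 h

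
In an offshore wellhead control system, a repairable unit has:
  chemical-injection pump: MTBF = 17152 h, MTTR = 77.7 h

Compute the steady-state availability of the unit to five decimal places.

A(chemical-injection pump) = MTBF/(MTBF+MTTR) = 17152/(17152+77.7) = 0.99549

0.99549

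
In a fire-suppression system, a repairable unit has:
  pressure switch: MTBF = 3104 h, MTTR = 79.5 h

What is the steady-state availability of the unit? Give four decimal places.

A(pressure switch) = MTBF/(MTBF+MTTR) = 3104/(3104+79.5) = 0.9750

0.9750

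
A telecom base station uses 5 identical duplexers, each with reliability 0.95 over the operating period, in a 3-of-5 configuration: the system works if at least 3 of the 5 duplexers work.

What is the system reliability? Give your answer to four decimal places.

0.9988

R = Σ_{i=3}^{5} C(5,i) p^i (1−p)^{5−i} with p = 0.95
C(5,3)·0.95^3·0.05^2 = 0.021434
C(5,4)·0.95^4·0.05^1 = 0.203627
C(5,5)·0.95^5·0.05^0 = 0.773781
Sum = 0.9988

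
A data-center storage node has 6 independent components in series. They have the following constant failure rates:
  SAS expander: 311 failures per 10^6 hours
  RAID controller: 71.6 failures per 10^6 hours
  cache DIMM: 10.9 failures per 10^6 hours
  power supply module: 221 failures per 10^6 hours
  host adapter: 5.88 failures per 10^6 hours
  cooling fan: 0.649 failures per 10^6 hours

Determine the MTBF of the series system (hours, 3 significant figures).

Series of exponential components: λ_sys = Σ λ_i
λ_sys = 0.000311 + 0.0000716 + 0.0000109 + 0.000221 + 0.00000588 + 0.000000649 = 6.2103e-04 /h
MTBF = 1 / λ_sys = 1610 h

1610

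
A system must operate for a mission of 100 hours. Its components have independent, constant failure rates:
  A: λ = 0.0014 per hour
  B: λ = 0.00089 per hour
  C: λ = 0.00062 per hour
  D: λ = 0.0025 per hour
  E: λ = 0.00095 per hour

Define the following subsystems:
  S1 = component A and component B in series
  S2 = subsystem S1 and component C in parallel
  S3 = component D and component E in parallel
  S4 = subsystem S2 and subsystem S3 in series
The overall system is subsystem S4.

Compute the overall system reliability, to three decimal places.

0.968

R(A) = exp(−0.0014 × 100) = 0.86936
R(B) = exp(−0.00089 × 100) = 0.91485
R(C) = exp(−0.00062 × 100) = 0.93988
R(D) = exp(−0.0025 × 100) = 0.77880
R(E) = exp(−0.00095 × 100) = 0.90937
Series (A and B): 0.86936 × 0.91485 = 0.79533
Parallel ([0.79533] and C): 1 − (1 − 0.79533)(1 − 0.93988) = 0.98770
Parallel (D and E): 1 − (1 − 0.77880)(1 − 0.90937) = 0.97995
Series ([0.98770] and [0.97995]): 0.98770 × 0.97995 = 0.968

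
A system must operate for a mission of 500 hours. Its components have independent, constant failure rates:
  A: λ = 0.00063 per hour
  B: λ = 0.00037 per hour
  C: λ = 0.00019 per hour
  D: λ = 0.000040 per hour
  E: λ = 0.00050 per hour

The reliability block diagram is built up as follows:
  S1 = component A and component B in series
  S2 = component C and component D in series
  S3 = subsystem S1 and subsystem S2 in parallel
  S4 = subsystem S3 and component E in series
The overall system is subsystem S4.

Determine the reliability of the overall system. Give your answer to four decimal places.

R(A) = exp(−0.00063 × 500) = 0.729789
R(B) = exp(−0.00037 × 500) = 0.831104
R(C) = exp(−0.00019 × 500) = 0.909373
R(D) = exp(−0.000040 × 500) = 0.980199
R(E) = exp(−0.00050 × 500) = 0.778801
Series (A and B): 0.729789 × 0.831104 = 0.606531
Series (C and D): 0.909373 × 0.980199 = 0.891367
Parallel ([0.606531] and [0.891367]): 1 − (1 − 0.606531)(1 − 0.891367) = 0.957256
Series ([0.957256] and E): 0.957256 × 0.778801 = 0.7455

0.7455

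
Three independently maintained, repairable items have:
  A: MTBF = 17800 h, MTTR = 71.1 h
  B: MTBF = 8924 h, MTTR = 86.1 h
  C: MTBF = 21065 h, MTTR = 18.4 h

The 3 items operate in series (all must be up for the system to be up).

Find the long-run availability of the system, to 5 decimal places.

A(A) = MTBF/(MTBF+MTTR) = 17800/(17800+71.1) = 0.996022
A(B) = MTBF/(MTBF+MTTR) = 8924/(8924+86.1) = 0.990444
A(C) = MTBF/(MTBF+MTTR) = 21065/(21065+18.4) = 0.999127
Series availability: 0.996022 × 0.990444 × 0.999127 = 0.98564

0.98564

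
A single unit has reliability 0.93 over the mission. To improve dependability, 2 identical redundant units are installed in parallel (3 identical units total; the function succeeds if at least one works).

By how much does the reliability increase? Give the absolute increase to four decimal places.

0.0697

R_before = 0.93
R_after = 1 − (1 − 0.93)^3 = 0.9997
ΔR = 0.9997 − 0.93 = 0.0697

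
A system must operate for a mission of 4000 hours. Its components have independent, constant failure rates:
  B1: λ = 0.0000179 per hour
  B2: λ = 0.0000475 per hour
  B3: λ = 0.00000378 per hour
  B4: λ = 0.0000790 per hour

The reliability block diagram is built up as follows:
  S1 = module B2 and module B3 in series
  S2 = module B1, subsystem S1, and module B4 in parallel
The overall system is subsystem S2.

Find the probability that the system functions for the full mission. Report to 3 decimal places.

R(B1) = exp(−0.0000179 × 4000) = 0.93090
R(B2) = exp(−0.0000475 × 4000) = 0.82696
R(B3) = exp(−0.00000378 × 4000) = 0.98499
R(B4) = exp(−0.0000790 × 4000) = 0.72906
Series (B2 and B3): 0.82696 × 0.98499 = 0.81455
Parallel (B1, [0.81455], and B4): 1 − (1 − 0.93090)(1 − 0.81455)(1 − 0.72906) = 0.997

0.997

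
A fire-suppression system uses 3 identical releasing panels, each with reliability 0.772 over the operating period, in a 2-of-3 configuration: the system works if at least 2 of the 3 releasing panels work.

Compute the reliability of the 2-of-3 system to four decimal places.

0.8678

R = Σ_{i=2}^{3} C(3,i) p^i (1−p)^{3−i} with p = 0.772
C(3,2)·0.772^2·0.228^1 = 0.407653
C(3,3)·0.772^3·0.228^0 = 0.460100
Sum = 0.8678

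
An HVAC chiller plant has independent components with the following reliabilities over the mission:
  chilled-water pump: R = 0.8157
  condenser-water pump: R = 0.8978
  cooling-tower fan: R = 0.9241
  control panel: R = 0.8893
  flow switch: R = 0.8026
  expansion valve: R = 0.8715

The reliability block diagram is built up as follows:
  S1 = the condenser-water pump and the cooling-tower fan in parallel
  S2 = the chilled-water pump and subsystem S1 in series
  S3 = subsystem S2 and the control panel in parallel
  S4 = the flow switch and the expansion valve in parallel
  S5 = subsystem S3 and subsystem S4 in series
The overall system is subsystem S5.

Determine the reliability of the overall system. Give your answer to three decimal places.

Parallel (condenser-water pump and cooling-tower fan): 1 − (1 − 0.89780)(1 − 0.92410) = 0.99224
Series (chilled-water pump and [0.99224]): 0.81570 × 0.99224 = 0.80937
Parallel ([0.80937] and control panel): 1 − (1 − 0.80937)(1 − 0.88930) = 0.97890
Parallel (flow switch and expansion valve): 1 − (1 − 0.80260)(1 − 0.87150) = 0.97463
Series ([0.97890] and [0.97463]): 0.97890 × 0.97463 = 0.954

0.954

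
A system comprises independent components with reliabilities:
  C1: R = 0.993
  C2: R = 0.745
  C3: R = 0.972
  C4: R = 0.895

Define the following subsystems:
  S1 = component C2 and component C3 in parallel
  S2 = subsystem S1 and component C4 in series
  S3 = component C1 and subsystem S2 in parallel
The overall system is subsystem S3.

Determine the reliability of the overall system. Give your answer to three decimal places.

0.999

Parallel (C2 and C3): 1 − (1 − 0.74500)(1 − 0.97200) = 0.99286
Series ([0.99286] and C4): 0.99286 × 0.89500 = 0.88861
Parallel (C1 and [0.88861]): 1 − (1 − 0.99300)(1 − 0.88861) = 0.999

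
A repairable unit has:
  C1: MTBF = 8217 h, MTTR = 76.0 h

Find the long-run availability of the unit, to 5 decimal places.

A(C1) = MTBF/(MTBF+MTTR) = 8217/(8217+76.0) = 0.99084

0.99084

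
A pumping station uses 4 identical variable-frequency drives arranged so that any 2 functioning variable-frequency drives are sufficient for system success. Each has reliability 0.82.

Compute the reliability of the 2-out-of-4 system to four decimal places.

0.9798

R = Σ_{i=2}^{4} C(4,i) p^i (1−p)^{4−i} with p = 0.82
C(4,2)·0.82^2·0.18^2 = 0.130715
C(4,3)·0.82^3·0.18^1 = 0.396985
C(4,4)·0.82^4·0.18^0 = 0.452122
Sum = 0.9798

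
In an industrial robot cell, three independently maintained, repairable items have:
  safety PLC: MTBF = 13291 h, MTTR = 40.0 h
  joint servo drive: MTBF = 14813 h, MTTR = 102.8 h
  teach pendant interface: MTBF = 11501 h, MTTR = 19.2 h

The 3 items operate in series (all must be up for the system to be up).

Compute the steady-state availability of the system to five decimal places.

0.98848

A(safety PLC) = MTBF/(MTBF+MTTR) = 13291/(13291+40.0) = 0.996999
A(joint servo drive) = MTBF/(MTBF+MTTR) = 14813/(14813+102.8) = 0.993108
A(teach pendant interface) = MTBF/(MTBF+MTTR) = 11501/(11501+19.2) = 0.998333
Series availability: 0.996999 × 0.993108 × 0.998333 = 0.98848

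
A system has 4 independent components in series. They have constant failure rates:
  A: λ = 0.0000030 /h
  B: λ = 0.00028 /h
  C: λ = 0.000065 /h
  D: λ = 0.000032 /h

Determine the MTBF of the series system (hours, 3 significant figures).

2630

Series of exponential components: λ_sys = Σ λ_i
λ_sys = 0.0000030 + 0.00028 + 0.000065 + 0.000032 = 3.8000e-04 /h
MTBF = 1 / λ_sys = 2630 h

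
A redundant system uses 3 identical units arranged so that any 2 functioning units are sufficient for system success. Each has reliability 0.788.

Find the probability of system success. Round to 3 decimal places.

0.884

R = Σ_{i=2}^{3} C(3,i) p^i (1−p)^{3−i} with p = 0.788
C(3,2)·0.788^2·0.212^1 = 0.39492
C(3,3)·0.788^3·0.212^0 = 0.48930
Sum = 0.884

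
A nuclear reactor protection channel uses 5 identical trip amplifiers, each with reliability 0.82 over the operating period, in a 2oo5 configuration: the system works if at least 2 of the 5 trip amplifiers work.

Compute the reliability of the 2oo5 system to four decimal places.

0.9955

R = Σ_{i=2}^{5} C(5,i) p^i (1−p)^{5−i} with p = 0.82
C(5,2)·0.82^2·0.18^3 = 0.039214
C(5,3)·0.82^3·0.18^2 = 0.178643
C(5,4)·0.82^4·0.18^1 = 0.406910
C(5,5)·0.82^5·0.18^0 = 0.370740
Sum = 0.9955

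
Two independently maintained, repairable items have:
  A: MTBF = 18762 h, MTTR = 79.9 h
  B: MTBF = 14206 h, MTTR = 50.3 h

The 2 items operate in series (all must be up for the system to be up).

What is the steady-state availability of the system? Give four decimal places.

0.9922

A(A) = MTBF/(MTBF+MTTR) = 18762/(18762+79.9) = 0.995759
A(B) = MTBF/(MTBF+MTTR) = 14206/(14206+50.3) = 0.996472
Series availability: 0.995759 × 0.996472 = 0.9922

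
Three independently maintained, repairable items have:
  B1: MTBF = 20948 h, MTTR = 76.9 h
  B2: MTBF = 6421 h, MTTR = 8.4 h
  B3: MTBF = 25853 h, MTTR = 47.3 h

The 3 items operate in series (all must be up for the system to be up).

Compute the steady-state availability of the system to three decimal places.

0.993

A(B1) = MTBF/(MTBF+MTTR) = 20948/(20948+76.9) = 0.996342
A(B2) = MTBF/(MTBF+MTTR) = 6421/(6421+8.4) = 0.998694
A(B3) = MTBF/(MTBF+MTTR) = 25853/(25853+47.3) = 0.998174
Series availability: 0.996342 × 0.998694 × 0.998174 = 0.993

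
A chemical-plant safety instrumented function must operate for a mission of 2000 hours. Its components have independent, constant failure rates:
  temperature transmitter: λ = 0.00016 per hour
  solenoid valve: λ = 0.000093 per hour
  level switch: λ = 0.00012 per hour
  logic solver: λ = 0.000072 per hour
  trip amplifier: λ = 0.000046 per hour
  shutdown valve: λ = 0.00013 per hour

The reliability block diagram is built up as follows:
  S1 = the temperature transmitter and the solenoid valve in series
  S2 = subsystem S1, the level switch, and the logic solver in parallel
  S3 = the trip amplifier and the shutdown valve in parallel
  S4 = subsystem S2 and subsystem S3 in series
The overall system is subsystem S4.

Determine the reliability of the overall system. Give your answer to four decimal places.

R(temperature transmitter) = exp(−0.00016 × 2000) = 0.726149
R(solenoid valve) = exp(−0.000093 × 2000) = 0.830274
R(level switch) = exp(−0.00012 × 2000) = 0.786628
R(logic solver) = exp(−0.000072 × 2000) = 0.865888
R(trip amplifier) = exp(−0.000046 × 2000) = 0.912105
R(shutdown valve) = exp(−0.00013 × 2000) = 0.771052
Series (temperature transmitter and solenoid valve): 0.726149 × 0.830274 = 0.602903
Parallel ([0.602903], level switch, and logic solver): 1 − (1 − 0.602903)(1 − 0.786628)(1 − 0.865888) = 0.988637
Parallel (trip amplifier and shutdown valve): 1 − (1 − 0.912105)(1 − 0.771052) = 0.979877
Series ([0.988637] and [0.979877]): 0.988637 × 0.979877 = 0.9687

0.9687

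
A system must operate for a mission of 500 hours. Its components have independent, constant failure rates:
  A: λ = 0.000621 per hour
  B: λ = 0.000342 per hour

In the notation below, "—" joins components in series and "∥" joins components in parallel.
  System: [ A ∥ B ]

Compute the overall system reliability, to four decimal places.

0.9580

R(A) = exp(−0.000621 × 500) = 0.733080
R(B) = exp(−0.000342 × 500) = 0.842822
Parallel (A and B): 1 − (1 − 0.733080)(1 − 0.842822) = 0.9580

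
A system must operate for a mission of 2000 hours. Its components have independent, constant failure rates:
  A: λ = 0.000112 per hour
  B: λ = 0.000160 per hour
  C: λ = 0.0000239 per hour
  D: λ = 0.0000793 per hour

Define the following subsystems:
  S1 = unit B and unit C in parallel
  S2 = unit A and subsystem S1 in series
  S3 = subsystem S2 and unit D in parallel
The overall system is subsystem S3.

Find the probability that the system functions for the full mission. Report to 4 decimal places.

R(A) = exp(−0.000112 × 2000) = 0.799315
R(B) = exp(−0.000160 × 2000) = 0.726149
R(C) = exp(−0.0000239 × 2000) = 0.953324
R(D) = exp(−0.0000793 × 2000) = 0.853338
Parallel (B and C): 1 − (1 − 0.726149)(1 − 0.953324) = 0.987218
Series (A and [0.987218]): 0.799315 × 0.987218 = 0.789098
Parallel ([0.789098] and D): 1 − (1 − 0.789098)(1 − 0.853338) = 0.9691

0.9691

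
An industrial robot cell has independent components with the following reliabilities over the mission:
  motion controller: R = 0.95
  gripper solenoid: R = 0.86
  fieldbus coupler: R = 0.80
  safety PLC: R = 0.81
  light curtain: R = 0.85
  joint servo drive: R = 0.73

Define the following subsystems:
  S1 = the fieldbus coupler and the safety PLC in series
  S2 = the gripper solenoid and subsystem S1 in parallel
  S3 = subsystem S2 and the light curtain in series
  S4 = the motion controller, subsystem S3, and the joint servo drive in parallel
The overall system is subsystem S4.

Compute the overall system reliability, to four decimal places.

Series (fieldbus coupler and safety PLC): 0.800000 × 0.810000 = 0.648000
Parallel (gripper solenoid and [0.648000]): 1 − (1 − 0.860000)(1 − 0.648000) = 0.950720
Series ([0.950720] and light curtain): 0.950720 × 0.850000 = 0.808112
Parallel (motion controller, [0.808112], and joint servo drive): 1 − (1 − 0.950000)(1 − 0.808112)(1 − 0.730000) = 0.9974

0.9974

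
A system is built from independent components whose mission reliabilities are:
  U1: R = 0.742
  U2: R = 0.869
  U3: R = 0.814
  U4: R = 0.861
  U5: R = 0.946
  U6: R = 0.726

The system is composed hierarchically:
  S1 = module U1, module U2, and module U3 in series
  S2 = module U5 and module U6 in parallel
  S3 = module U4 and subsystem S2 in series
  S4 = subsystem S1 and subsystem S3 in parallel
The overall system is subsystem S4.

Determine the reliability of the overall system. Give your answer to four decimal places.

0.9279

Series (U1, U2, and U3): 0.742000 × 0.869000 × 0.814000 = 0.524866
Parallel (U5 and U6): 1 − (1 − 0.946000)(1 − 0.726000) = 0.985204
Series (U4 and [0.985204]): 0.861000 × 0.985204 = 0.848261
Parallel ([0.524866] and [0.848261]): 1 − (1 − 0.524866)(1 − 0.848261) = 0.9279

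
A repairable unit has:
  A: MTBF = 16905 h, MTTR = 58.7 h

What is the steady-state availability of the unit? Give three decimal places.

A(A) = MTBF/(MTBF+MTTR) = 16905/(16905+58.7) = 0.997

0.997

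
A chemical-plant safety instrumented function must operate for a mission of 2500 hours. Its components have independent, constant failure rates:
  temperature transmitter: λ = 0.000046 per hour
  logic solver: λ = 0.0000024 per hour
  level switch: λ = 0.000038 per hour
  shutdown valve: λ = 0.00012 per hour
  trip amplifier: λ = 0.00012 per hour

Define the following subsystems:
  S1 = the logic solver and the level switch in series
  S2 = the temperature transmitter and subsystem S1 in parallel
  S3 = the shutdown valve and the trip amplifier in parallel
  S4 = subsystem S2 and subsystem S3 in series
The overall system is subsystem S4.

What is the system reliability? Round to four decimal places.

0.9231

R(temperature transmitter) = exp(−0.000046 × 2500) = 0.891366
R(logic solver) = exp(−0.0000024 × 2500) = 0.994018
R(level switch) = exp(−0.000038 × 2500) = 0.909373
R(shutdown valve) = exp(−0.00012 × 2500) = 0.740818
R(trip amplifier) = exp(−0.00012 × 2500) = 0.740818
Series (logic solver and level switch): 0.994018 × 0.909373 = 0.903933
Parallel (temperature transmitter and [0.903933]): 1 − (1 − 0.891366)(1 − 0.903933) = 0.989564
Parallel (shutdown valve and trip amplifier): 1 − (1 − 0.740818)(1 − 0.740818) = 0.932825
Series ([0.989564] and [0.932825]): 0.989564 × 0.932825 = 0.9231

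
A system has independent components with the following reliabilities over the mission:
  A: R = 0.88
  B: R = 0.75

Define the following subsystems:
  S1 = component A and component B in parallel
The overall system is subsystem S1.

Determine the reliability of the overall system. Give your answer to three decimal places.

0.970

Parallel (A and B): 1 − (1 − 0.88000)(1 − 0.75000) = 0.970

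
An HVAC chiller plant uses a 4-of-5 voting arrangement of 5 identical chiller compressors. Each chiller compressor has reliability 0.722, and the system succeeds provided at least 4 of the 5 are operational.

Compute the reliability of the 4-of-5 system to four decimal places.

0.5739

R = Σ_{i=4}^{5} C(5,i) p^i (1−p)^{5−i} with p = 0.722
C(5,4)·0.722^4·0.278^1 = 0.377714
C(5,5)·0.722^5·0.278^0 = 0.196194
Sum = 0.5739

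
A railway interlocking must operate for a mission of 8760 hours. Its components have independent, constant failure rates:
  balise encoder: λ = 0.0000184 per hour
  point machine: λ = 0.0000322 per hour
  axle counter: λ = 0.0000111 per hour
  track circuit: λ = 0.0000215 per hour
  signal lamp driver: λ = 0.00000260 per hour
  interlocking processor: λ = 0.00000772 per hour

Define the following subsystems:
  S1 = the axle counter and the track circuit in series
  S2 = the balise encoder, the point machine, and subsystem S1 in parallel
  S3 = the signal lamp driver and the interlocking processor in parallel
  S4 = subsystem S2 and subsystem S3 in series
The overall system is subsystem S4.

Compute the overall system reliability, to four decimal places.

R(balise encoder) = exp(−0.0000184 × 8760) = 0.851135
R(point machine) = exp(−0.0000322 × 8760) = 0.754219
R(axle counter) = exp(−0.0000111 × 8760) = 0.907342
R(track circuit) = exp(−0.0000215 × 8760) = 0.828333
R(signal lamp driver) = exp(−0.00000260 × 8760) = 0.977481
R(interlocking processor) = exp(−0.00000772 × 8760) = 0.934609
Series (axle counter and track circuit): 0.907342 × 0.828333 = 0.751581
Parallel (balise encoder, point machine, and [0.751581]): 1 − (1 − 0.851135)(1 − 0.754219)(1 − 0.751581) = 0.990911
Parallel (signal lamp driver and interlocking processor): 1 − (1 − 0.977481)(1 − 0.934609) = 0.998527
Series ([0.990911] and [0.998527]): 0.990911 × 0.998527 = 0.9895

0.9895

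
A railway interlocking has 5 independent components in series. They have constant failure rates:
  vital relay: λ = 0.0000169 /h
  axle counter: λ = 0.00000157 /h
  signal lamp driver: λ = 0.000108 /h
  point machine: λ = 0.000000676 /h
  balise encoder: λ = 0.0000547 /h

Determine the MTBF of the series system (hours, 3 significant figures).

5500

Series of exponential components: λ_sys = Σ λ_i
λ_sys = 0.0000169 + 0.00000157 + 0.000108 + 0.000000676 + 0.0000547 = 1.8185e-04 /h
MTBF = 1 / λ_sys = 5500 h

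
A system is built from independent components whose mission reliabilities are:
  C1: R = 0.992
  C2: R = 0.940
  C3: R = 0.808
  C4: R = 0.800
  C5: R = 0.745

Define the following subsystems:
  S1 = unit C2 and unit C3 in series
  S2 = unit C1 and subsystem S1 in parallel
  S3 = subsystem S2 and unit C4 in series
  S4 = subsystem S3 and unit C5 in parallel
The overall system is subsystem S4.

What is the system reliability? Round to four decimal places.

0.9486

Series (C2 and C3): 0.940000 × 0.808000 = 0.759520
Parallel (C1 and [0.759520]): 1 − (1 − 0.992000)(1 − 0.759520) = 0.998076
Series ([0.998076] and C4): 0.998076 × 0.800000 = 0.798461
Parallel ([0.798461] and C5): 1 − (1 − 0.798461)(1 − 0.745000) = 0.9486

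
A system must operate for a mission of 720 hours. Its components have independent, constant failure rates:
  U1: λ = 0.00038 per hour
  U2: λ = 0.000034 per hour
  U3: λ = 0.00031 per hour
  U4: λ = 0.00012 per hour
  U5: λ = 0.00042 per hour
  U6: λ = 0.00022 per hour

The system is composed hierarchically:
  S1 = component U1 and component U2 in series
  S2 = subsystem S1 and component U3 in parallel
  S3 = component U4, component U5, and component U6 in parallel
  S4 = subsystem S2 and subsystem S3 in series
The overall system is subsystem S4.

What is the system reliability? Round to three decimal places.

R(U1) = exp(−0.00038 × 720) = 0.76064
R(U2) = exp(−0.000034 × 720) = 0.97582
R(U3) = exp(−0.00031 × 720) = 0.79995
R(U4) = exp(−0.00012 × 720) = 0.91723
R(U5) = exp(−0.00042 × 720) = 0.73904
R(U6) = exp(−0.00022 × 720) = 0.85351
Series (U1 and U2): 0.76064 × 0.97582 = 0.74225
Parallel ([0.74225] and U3): 1 − (1 − 0.74225)(1 − 0.79995) = 0.94844
Parallel (U4, U5, and U6): 1 − (1 − 0.91723)(1 − 0.73904)(1 − 0.85351) = 0.99684
Series ([0.94844] and [0.99684]): 0.94844 × 0.99684 = 0.945

0.945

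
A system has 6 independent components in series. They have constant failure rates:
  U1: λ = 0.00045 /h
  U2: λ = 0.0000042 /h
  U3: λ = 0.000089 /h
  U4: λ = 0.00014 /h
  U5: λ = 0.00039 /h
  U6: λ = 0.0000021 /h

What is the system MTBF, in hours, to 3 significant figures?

930

Series of exponential components: λ_sys = Σ λ_i
λ_sys = 0.00045 + 0.0000042 + 0.000089 + 0.00014 + 0.00039 + 0.0000021 = 1.0753e-03 /h
MTBF = 1 / λ_sys = 930 h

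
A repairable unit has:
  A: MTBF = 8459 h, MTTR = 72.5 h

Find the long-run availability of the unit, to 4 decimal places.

A(A) = MTBF/(MTBF+MTTR) = 8459/(8459+72.5) = 0.9915

0.9915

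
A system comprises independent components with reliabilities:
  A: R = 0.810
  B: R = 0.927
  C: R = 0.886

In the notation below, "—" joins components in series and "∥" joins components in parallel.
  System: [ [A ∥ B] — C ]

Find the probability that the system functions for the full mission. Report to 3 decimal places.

Parallel (A and B): 1 − (1 − 0.81000)(1 − 0.92700) = 0.98613
Series ([0.98613] and C): 0.98613 × 0.88600 = 0.874

0.874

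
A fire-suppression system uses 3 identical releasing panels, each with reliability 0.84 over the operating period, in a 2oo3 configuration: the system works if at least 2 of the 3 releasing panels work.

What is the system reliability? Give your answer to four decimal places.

R = Σ_{i=2}^{3} C(3,i) p^i (1−p)^{3−i} with p = 0.84
C(3,2)·0.84^2·0.16^1 = 0.338688
C(3,3)·0.84^3·0.16^0 = 0.592704
Sum = 0.9314

0.9314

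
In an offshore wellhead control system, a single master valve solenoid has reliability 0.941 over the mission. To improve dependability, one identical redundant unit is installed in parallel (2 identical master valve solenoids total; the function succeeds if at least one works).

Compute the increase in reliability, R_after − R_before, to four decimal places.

0.0555

R_before = 0.941
R_after = 1 − (1 − 0.941)^2 = 0.9965
ΔR = 0.9965 − 0.941 = 0.0555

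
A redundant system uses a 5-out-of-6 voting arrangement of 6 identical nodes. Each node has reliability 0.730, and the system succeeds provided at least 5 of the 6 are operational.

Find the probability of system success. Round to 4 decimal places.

0.4872

R = Σ_{i=5}^{6} C(6,i) p^i (1−p)^{6−i} with p = 0.730
C(6,5)·0.730^5·0.270^1 = 0.335838
C(6,6)·0.730^6·0.270^0 = 0.151334
Sum = 0.4872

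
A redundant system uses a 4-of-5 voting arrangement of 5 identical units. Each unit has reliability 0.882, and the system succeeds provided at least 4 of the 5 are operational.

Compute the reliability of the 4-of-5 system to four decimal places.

R = Σ_{i=4}^{5} C(5,i) p^i (1−p)^{5−i} with p = 0.882
C(5,4)·0.882^4·0.118^1 = 0.357048
C(5,5)·0.882^5·0.118^0 = 0.533756
Sum = 0.8908

0.8908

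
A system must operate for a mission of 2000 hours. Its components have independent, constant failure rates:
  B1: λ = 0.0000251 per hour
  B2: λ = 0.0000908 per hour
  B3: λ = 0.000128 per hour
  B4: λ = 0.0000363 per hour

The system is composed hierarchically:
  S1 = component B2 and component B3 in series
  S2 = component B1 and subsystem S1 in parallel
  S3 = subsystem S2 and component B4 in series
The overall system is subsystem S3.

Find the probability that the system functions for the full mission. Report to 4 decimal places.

0.9138

R(B1) = exp(−0.0000251 × 2000) = 0.951039
R(B2) = exp(−0.0000908 × 2000) = 0.833935
R(B3) = exp(−0.000128 × 2000) = 0.774142
R(B4) = exp(−0.0000363 × 2000) = 0.929973
Series (B2 and B3): 0.833935 × 0.774142 = 0.645584
Parallel (B1 and [0.645584]): 1 − (1 − 0.951039)(1 − 0.645584) = 0.982647
Series ([0.982647] and B4): 0.982647 × 0.929973 = 0.9138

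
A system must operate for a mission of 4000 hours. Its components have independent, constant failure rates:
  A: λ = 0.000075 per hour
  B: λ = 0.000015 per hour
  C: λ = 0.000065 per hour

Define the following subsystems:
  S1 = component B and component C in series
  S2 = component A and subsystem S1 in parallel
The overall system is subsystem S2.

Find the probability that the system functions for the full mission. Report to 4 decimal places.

0.9290

R(A) = exp(−0.000075 × 4000) = 0.740818
R(B) = exp(−0.000015 × 4000) = 0.941765
R(C) = exp(−0.000065 × 4000) = 0.771052
Series (B and C): 0.941765 × 0.771052 = 0.726150
Parallel (A and [0.726150]): 1 − (1 − 0.740818)(1 − 0.726150) = 0.9290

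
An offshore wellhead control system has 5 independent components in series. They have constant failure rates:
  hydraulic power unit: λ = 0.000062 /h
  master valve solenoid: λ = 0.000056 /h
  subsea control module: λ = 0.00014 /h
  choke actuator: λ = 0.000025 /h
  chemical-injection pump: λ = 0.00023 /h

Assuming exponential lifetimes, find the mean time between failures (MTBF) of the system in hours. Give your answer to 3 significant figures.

1950

Series of exponential components: λ_sys = Σ λ_i
λ_sys = 0.000062 + 0.000056 + 0.00014 + 0.000025 + 0.00023 = 5.1300e-04 /h
MTBF = 1 / λ_sys = 1950 h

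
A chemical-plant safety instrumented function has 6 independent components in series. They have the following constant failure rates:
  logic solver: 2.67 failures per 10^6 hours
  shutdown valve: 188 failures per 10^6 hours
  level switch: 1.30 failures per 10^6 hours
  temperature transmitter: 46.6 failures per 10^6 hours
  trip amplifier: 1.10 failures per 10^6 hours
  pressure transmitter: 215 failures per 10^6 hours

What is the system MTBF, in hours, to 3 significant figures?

Series of exponential components: λ_sys = Σ λ_i
λ_sys = 0.00000267 + 0.000188 + 0.00000130 + 0.0000466 + 0.00000110 + 0.000215 = 4.5467e-04 /h
MTBF = 1 / λ_sys = 2200 h

2200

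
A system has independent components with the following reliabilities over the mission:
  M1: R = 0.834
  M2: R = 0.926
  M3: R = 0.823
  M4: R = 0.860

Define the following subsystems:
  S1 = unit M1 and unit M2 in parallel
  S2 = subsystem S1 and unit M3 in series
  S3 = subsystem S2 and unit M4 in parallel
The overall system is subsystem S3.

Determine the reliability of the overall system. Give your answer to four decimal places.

Parallel (M1 and M2): 1 − (1 − 0.834000)(1 − 0.926000) = 0.987716
Series ([0.987716] and M3): 0.987716 × 0.823000 = 0.812890
Parallel ([0.812890] and M4): 1 − (1 − 0.812890)(1 − 0.860000) = 0.9738

0.9738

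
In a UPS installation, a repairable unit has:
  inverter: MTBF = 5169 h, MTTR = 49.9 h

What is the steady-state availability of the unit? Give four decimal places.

A(inverter) = MTBF/(MTBF+MTTR) = 5169/(5169+49.9) = 0.9904

0.9904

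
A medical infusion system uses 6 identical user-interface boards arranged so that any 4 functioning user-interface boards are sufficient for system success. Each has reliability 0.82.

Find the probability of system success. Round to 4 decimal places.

0.9241

R = Σ_{i=4}^{6} C(6,i) p^i (1−p)^{6−i} with p = 0.82
C(6,4)·0.82^4·0.18^2 = 0.219731
C(6,5)·0.82^5·0.18^1 = 0.400399
C(6,6)·0.82^6·0.18^0 = 0.304007
Sum = 0.9241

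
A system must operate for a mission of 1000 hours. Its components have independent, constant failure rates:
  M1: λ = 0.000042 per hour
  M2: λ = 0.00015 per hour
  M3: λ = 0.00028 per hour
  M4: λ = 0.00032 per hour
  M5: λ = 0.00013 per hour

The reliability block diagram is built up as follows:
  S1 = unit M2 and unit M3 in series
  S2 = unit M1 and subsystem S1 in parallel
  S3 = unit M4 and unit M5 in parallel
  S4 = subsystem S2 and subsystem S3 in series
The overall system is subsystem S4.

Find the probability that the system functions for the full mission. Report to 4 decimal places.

R(M1) = exp(−0.000042 × 1000) = 0.958870
R(M2) = exp(−0.00015 × 1000) = 0.860708
R(M3) = exp(−0.00028 × 1000) = 0.755784
R(M4) = exp(−0.00032 × 1000) = 0.726149
R(M5) = exp(−0.00013 × 1000) = 0.878095
Series (M2 and M3): 0.860708 × 0.755784 = 0.650509
Parallel (M1 and [0.650509]): 1 − (1 − 0.958870)(1 − 0.650509) = 0.985625
Parallel (M4 and M5): 1 − (1 − 0.726149)(1 − 0.878095) = 0.966616
Series ([0.985625] and [0.966616]): 0.985625 × 0.966616 = 0.9527

0.9527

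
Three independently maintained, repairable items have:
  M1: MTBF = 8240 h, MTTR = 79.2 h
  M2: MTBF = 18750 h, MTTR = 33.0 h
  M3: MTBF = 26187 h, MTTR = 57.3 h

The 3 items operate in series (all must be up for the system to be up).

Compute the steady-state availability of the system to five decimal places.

A(M1) = MTBF/(MTBF+MTTR) = 8240/(8240+79.2) = 0.990480
A(M2) = MTBF/(MTBF+MTTR) = 18750/(18750+33.0) = 0.998243
A(M3) = MTBF/(MTBF+MTTR) = 26187/(26187+57.3) = 0.997817
Series availability: 0.990480 × 0.998243 × 0.997817 = 0.98658

0.98658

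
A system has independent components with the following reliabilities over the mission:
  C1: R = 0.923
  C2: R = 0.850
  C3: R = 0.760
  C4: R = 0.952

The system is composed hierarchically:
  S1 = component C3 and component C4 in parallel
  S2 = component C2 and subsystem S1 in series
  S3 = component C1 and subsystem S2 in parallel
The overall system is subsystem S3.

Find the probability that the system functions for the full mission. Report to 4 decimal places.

0.9877

Parallel (C3 and C4): 1 − (1 − 0.760000)(1 − 0.952000) = 0.988480
Series (C2 and [0.988480]): 0.850000 × 0.988480 = 0.840208
Parallel (C1 and [0.840208]): 1 − (1 − 0.923000)(1 − 0.840208) = 0.9877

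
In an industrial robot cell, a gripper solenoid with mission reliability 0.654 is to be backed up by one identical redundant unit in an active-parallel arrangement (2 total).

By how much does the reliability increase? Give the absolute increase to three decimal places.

R_before = 0.654
R_after = 1 − (1 − 0.654)^2 = 0.880
ΔR = 0.880 − 0.654 = 0.226

0.226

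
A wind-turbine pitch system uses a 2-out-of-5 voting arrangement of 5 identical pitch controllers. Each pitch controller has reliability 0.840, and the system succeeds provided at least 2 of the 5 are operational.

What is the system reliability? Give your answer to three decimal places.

R = Σ_{i=2}^{5} C(5,i) p^i (1−p)^{5−i} with p = 0.840
C(5,2)·0.840^2·0.160^3 = 0.02890
C(5,3)·0.840^3·0.160^2 = 0.15173
C(5,4)·0.840^4·0.160^1 = 0.39830
C(5,5)·0.840^5·0.160^0 = 0.41821
Sum = 0.997

0.997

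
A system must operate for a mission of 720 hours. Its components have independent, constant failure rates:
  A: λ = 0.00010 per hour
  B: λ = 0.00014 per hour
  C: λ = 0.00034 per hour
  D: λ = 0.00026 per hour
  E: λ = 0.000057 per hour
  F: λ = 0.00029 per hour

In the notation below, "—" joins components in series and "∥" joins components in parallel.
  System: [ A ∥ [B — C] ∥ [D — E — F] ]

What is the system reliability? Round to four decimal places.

R(A) = exp(−0.00010 × 720) = 0.930531
R(B) = exp(−0.00014 × 720) = 0.904114
R(C) = exp(−0.00034 × 720) = 0.782861
R(D) = exp(−0.00026 × 720) = 0.829278
R(E) = exp(−0.000057 × 720) = 0.959791
R(F) = exp(−0.00029 × 720) = 0.811558
Series (B and C): 0.904114 × 0.782861 = 0.707796
Series (D, E, and F): 0.829278 × 0.959791 × 0.811558 = 0.645946
Parallel (A, [0.707796], and [0.645946]): 1 − (1 − 0.930531)(1 − 0.707796)(1 − 0.645946) = 0.9928

0.9928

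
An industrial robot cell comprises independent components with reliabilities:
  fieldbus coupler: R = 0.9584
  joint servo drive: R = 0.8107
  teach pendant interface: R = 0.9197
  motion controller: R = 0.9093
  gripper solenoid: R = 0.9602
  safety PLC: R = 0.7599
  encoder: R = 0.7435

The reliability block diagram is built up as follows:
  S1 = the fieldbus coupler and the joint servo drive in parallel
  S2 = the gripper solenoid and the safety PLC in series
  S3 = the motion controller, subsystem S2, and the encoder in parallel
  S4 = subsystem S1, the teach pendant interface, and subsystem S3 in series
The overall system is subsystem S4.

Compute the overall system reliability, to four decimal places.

0.9067

Parallel (fieldbus coupler and joint servo drive): 1 − (1 − 0.958400)(1 − 0.810700) = 0.992125
Series (gripper solenoid and safety PLC): 0.960200 × 0.759900 = 0.729656
Parallel (motion controller, [0.729656], and encoder): 1 − (1 − 0.909300)(1 − 0.729656)(1 − 0.743500) = 0.993711
Series ([0.992125], teach pendant interface, and [0.993711]): 0.992125 × 0.919700 × 0.993711 = 0.9067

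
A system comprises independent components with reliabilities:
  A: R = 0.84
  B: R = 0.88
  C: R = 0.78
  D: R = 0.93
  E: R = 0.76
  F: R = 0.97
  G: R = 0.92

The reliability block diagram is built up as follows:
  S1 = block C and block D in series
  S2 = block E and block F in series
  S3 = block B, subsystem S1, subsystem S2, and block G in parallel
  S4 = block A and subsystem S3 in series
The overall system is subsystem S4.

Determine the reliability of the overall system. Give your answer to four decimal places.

Series (C and D): 0.780000 × 0.930000 = 0.725400
Series (E and F): 0.760000 × 0.970000 = 0.737200
Parallel (B, [0.725400], [0.737200], and G): 1 − (1 − 0.880000)(1 − 0.725400)(1 − 0.737200)(1 − 0.920000) = 0.999307
Series (A and [0.999307]): 0.840000 × 0.999307 = 0.8394

0.8394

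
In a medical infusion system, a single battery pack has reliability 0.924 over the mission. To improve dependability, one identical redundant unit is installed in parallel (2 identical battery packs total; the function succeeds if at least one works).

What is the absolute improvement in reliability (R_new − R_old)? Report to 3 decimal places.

0.070

R_before = 0.924
R_after = 1 − (1 − 0.924)^2 = 0.994
ΔR = 0.994 − 0.924 = 0.070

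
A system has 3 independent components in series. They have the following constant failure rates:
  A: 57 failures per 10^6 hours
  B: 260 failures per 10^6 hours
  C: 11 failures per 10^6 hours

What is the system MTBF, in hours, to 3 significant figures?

Series of exponential components: λ_sys = Σ λ_i
λ_sys = 0.000057 + 0.00026 + 0.000011 = 3.2800e-04 /h
MTBF = 1 / λ_sys = 3050 h

3050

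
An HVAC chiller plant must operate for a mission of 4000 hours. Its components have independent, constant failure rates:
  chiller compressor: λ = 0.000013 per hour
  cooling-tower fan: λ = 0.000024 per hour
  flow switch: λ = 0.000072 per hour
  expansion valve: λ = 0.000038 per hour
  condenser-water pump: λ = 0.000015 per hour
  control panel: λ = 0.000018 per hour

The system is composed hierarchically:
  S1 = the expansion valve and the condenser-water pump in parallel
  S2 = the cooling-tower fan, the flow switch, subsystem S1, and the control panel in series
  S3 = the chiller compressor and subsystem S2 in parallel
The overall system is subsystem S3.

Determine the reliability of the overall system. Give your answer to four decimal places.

R(chiller compressor) = exp(−0.000013 × 4000) = 0.949329
R(cooling-tower fan) = exp(−0.000024 × 4000) = 0.908464
R(flow switch) = exp(−0.000072 × 4000) = 0.749762
R(expansion valve) = exp(−0.000038 × 4000) = 0.858988
R(condenser-water pump) = exp(−0.000015 × 4000) = 0.941765
R(control panel) = exp(−0.000018 × 4000) = 0.930531
Parallel (expansion valve and condenser-water pump): 1 − (1 − 0.858988)(1 − 0.941765) = 0.991788
Series (cooling-tower fan, flow switch, [0.991788], and control panel): 0.908464 × 0.749762 × 0.991788 × 0.930531 = 0.628609
Parallel (chiller compressor and [0.628609]): 1 − (1 − 0.949329)(1 − 0.628609) = 0.9812

0.9812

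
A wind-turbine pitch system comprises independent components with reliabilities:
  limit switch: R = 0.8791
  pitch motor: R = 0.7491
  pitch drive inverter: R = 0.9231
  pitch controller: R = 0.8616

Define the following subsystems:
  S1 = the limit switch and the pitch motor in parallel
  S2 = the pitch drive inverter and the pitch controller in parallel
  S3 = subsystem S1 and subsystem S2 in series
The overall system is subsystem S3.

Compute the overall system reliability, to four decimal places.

Parallel (limit switch and pitch motor): 1 − (1 − 0.879100)(1 − 0.749100) = 0.969666
Parallel (pitch drive inverter and pitch controller): 1 − (1 − 0.923100)(1 − 0.861600) = 0.989357
Series ([0.969666] and [0.989357]): 0.969666 × 0.989357 = 0.9593

0.9593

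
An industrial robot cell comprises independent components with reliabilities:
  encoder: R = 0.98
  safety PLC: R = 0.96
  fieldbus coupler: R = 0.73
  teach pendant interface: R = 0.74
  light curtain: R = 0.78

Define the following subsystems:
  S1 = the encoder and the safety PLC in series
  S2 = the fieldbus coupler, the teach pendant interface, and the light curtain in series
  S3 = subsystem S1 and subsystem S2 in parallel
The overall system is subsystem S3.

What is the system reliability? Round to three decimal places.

Series (encoder and safety PLC): 0.98000 × 0.96000 = 0.94080
Series (fieldbus coupler, teach pendant interface, and light curtain): 0.73000 × 0.74000 × 0.78000 = 0.42136
Parallel ([0.94080] and [0.42136]): 1 − (1 − 0.94080)(1 − 0.42136) = 0.966

0.966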